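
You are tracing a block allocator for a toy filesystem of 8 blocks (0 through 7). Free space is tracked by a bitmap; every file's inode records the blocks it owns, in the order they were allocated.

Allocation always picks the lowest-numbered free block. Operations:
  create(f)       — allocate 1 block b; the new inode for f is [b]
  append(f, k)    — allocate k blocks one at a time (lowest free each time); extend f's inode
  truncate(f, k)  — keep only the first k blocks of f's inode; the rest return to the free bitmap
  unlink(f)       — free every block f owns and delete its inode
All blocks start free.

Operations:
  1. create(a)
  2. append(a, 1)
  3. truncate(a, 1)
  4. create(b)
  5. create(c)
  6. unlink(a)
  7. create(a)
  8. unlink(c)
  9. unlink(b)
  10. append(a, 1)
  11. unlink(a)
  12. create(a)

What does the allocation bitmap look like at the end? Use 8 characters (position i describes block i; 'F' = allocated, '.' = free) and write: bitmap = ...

bitmap = F.......

  1. create(a)  ⇒  F.......  {a→[0]}
  2. append(a, 1)  ⇒  FF......  {a→[0, 1]}
  3. truncate(a, 1)  ⇒  F.......  {a→[0]}
  4. create(b)  ⇒  FF......  {a→[0]; b→[1]}
  5. create(c)  ⇒  FFF.....  {a→[0]; b→[1]; c→[2]}
  6. unlink(a)  ⇒  .FF.....  {b→[1]; c→[2]}
  7. create(a)  ⇒  FFF.....  {a→[0]; b→[1]; c→[2]}
  8. unlink(c)  ⇒  FF......  {a→[0]; b→[1]}
  9. unlink(b)  ⇒  F.......  {a→[0]}
  10. append(a, 1)  ⇒  FF......  {a→[0, 1]}
  11. unlink(a)  ⇒  ........  {}
  12. create(a)  ⇒  F.......  {a→[0]}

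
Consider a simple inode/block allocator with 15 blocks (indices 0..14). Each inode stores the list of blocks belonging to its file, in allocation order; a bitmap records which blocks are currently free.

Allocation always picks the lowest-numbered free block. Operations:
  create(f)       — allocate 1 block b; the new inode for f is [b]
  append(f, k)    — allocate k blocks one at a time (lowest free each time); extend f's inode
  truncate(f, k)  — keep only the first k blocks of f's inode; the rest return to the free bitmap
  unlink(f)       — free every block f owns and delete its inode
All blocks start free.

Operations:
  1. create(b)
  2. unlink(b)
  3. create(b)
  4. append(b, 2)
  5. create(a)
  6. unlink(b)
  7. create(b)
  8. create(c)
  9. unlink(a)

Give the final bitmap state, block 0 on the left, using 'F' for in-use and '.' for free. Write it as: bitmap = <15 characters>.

bitmap = FF.............

create(b): bitmap=F.............. | b=[0]
unlink(b): bitmap=............... | 
create(b): bitmap=F.............. | b=[0]
append(b, 2): bitmap=FFF............ | b=[0, 1, 2]
create(a): bitmap=FFFF........... | a=[3] b=[0, 1, 2]
unlink(b): bitmap=...F........... | a=[3]
create(b): bitmap=F..F........... | a=[3] b=[0]
create(c): bitmap=FF.F........... | a=[3] b=[0] c=[1]
unlink(a): bitmap=FF............. | b=[0] c=[1]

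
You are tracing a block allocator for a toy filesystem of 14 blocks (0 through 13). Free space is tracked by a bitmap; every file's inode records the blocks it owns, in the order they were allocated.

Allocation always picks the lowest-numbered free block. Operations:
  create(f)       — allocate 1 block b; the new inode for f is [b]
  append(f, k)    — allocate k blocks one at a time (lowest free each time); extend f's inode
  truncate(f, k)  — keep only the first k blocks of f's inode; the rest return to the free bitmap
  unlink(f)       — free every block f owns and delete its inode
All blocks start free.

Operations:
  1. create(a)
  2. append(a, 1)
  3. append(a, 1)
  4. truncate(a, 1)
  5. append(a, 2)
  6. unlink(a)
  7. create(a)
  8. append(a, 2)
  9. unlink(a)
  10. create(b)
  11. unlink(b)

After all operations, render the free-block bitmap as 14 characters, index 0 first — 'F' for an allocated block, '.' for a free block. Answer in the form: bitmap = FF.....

bitmap = ..............

after create(a) → a:[0]  free=[F.............]
after append(a, 1) → a:[0, 1]  free=[FF............]
after append(a, 1) → a:[0, 1, 2]  free=[FFF...........]
after truncate(a, 1) → a:[0]  free=[F.............]
after append(a, 2) → a:[0, 1, 2]  free=[FFF...........]
after unlink(a) →   free=[..............]
after create(a) → a:[0]  free=[F.............]
after append(a, 2) → a:[0, 1, 2]  free=[FFF...........]
after unlink(a) →   free=[..............]
after create(b) → b:[0]  free=[F.............]
after unlink(b) →   free=[..............]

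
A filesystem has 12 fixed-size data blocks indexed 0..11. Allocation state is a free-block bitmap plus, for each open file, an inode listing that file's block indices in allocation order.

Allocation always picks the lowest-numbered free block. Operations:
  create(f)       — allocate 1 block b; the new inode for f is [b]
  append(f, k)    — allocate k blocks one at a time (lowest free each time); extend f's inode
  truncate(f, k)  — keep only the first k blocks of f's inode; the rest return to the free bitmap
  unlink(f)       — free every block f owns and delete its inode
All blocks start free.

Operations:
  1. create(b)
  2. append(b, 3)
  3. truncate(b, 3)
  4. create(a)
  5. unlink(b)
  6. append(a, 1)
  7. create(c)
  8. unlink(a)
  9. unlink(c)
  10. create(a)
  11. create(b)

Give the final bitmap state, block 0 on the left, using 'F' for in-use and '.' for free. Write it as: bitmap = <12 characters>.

bitmap = FF..........

after create(b) → b:[0]  free=[F...........]
after append(b, 3) → b:[0, 1, 2, 3]  free=[FFFF........]
after truncate(b, 3) → b:[0, 1, 2]  free=[FFF.........]
after create(a) → a:[3], b:[0, 1, 2]  free=[FFFF........]
after unlink(b) → a:[3]  free=[...F........]
after append(a, 1) → a:[3, 0]  free=[F..F........]
after create(c) → a:[3, 0], c:[1]  free=[FF.F........]
after unlink(a) → c:[1]  free=[.F..........]
after unlink(c) →   free=[............]
after create(a) → a:[0]  free=[F...........]
after create(b) → a:[0], b:[1]  free=[FF..........]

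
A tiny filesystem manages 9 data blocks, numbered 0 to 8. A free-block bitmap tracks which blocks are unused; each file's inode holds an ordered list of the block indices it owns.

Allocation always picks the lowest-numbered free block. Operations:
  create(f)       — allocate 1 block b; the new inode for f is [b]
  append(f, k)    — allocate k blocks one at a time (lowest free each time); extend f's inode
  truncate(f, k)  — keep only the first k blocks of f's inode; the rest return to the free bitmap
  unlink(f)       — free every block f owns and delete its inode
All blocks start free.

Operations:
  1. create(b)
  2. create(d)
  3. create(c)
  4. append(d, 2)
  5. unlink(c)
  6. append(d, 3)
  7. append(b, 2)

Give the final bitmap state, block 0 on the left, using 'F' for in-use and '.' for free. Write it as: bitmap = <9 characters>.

after create(b) → b:[0]  free=[F........]
after create(d) → b:[0], d:[1]  free=[FF.......]
after create(c) → b:[0], c:[2], d:[1]  free=[FFF......]
after append(d, 2) → b:[0], c:[2], d:[1, 3, 4]  free=[FFFFF....]
after unlink(c) → b:[0], d:[1, 3, 4]  free=[FF.FF....]
after append(d, 3) → b:[0], d:[1, 3, 4, 2, 5, 6]  free=[FFFFFFF..]
after append(b, 2) → b:[0, 7, 8], d:[1, 3, 4, 2, 5, 6]  free=[FFFFFFFFF]

bitmap = FFFFFFFFF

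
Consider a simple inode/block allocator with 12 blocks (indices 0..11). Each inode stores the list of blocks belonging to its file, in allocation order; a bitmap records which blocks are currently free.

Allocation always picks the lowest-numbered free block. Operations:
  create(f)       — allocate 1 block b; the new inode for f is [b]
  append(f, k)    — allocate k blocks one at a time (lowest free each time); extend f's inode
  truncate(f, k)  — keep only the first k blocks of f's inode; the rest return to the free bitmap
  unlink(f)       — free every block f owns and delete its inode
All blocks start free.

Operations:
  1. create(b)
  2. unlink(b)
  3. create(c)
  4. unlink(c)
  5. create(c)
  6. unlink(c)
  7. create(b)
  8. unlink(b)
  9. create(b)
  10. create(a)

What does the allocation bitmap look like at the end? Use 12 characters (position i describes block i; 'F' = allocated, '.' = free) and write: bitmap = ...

bitmap = FF..........

  1. create(b)  ⇒  F...........  {b→[0]}
  2. unlink(b)  ⇒  ............  {}
  3. create(c)  ⇒  F...........  {c→[0]}
  4. unlink(c)  ⇒  ............  {}
  5. create(c)  ⇒  F...........  {c→[0]}
  6. unlink(c)  ⇒  ............  {}
  7. create(b)  ⇒  F...........  {b→[0]}
  8. unlink(b)  ⇒  ............  {}
  9. create(b)  ⇒  F...........  {b→[0]}
  10. create(a)  ⇒  FF..........  {a→[1]; b→[0]}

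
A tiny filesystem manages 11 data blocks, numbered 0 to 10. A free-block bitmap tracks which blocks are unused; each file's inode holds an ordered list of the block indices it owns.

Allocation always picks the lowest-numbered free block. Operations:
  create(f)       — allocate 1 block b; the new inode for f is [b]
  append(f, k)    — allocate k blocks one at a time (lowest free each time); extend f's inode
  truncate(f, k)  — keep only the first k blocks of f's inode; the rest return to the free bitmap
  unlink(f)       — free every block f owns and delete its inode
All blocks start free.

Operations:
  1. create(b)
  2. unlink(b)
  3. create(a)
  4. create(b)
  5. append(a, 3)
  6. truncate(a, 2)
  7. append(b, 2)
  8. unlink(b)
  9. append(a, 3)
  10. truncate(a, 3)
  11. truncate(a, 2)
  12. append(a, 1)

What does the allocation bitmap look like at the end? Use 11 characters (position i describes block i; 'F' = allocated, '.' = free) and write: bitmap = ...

bitmap = FFF........

[1] create(b) — b=0 (map F..........)
[2] unlink(b) —  (map ...........)
[3] create(a) — a=0 (map F..........)
[4] create(b) — a=0 b=1 (map FF.........)
[5] append(a, 3) — a=0,2,3,4 b=1 (map FFFFF......)
[6] truncate(a, 2) — a=0,2 b=1 (map FFF........)
[7] append(b, 2) — a=0,2 b=1,3,4 (map FFFFF......)
[8] unlink(b) — a=0,2 (map F.F........)
[9] append(a, 3) — a=0,2,1,3,4 (map FFFFF......)
[10] truncate(a, 3) — a=0,2,1 (map FFF........)
[11] truncate(a, 2) — a=0,2 (map F.F........)
[12] append(a, 1) — a=0,2,1 (map FFF........)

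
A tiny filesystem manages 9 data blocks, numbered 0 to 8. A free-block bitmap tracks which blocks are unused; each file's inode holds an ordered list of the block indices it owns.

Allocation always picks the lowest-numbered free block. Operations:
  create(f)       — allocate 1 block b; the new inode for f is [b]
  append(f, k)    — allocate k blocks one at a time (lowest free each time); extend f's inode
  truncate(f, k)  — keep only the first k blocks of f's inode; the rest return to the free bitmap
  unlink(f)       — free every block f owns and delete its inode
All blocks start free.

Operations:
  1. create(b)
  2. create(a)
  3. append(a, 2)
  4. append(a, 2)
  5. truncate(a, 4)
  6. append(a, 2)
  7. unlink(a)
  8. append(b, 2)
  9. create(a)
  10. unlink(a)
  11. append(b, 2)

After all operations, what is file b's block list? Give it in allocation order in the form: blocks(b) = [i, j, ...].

blocks(b) = [0, 1, 2, 3, 4]

create(b): bitmap=F........ | b=[0]
create(a): bitmap=FF....... | a=[1] b=[0]
append(a, 2): bitmap=FFFF..... | a=[1, 2, 3] b=[0]
append(a, 2): bitmap=FFFFFF... | a=[1, 2, 3, 4, 5] b=[0]
truncate(a, 4): bitmap=FFFFF.... | a=[1, 2, 3, 4] b=[0]
append(a, 2): bitmap=FFFFFFF.. | a=[1, 2, 3, 4, 5, 6] b=[0]
unlink(a): bitmap=F........ | b=[0]
append(b, 2): bitmap=FFF...... | b=[0, 1, 2]
create(a): bitmap=FFFF..... | a=[3] b=[0, 1, 2]
unlink(a): bitmap=FFF...... | b=[0, 1, 2]
append(b, 2): bitmap=FFFFF.... | b=[0, 1, 2, 3, 4]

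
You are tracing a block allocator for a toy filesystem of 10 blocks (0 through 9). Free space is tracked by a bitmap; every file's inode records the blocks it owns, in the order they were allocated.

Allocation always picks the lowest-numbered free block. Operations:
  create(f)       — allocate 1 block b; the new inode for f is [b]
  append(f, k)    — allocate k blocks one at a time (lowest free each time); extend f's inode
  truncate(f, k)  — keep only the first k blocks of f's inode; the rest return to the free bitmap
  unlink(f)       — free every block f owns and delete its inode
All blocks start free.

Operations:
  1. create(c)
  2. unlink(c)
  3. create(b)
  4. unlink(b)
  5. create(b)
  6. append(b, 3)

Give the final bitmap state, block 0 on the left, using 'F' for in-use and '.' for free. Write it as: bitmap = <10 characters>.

bitmap = FFFF......

  1. create(c)  ⇒  F.........  {c→[0]}
  2. unlink(c)  ⇒  ..........  {}
  3. create(b)  ⇒  F.........  {b→[0]}
  4. unlink(b)  ⇒  ..........  {}
  5. create(b)  ⇒  F.........  {b→[0]}
  6. append(b, 3)  ⇒  FFFF......  {b→[0, 1, 2, 3]}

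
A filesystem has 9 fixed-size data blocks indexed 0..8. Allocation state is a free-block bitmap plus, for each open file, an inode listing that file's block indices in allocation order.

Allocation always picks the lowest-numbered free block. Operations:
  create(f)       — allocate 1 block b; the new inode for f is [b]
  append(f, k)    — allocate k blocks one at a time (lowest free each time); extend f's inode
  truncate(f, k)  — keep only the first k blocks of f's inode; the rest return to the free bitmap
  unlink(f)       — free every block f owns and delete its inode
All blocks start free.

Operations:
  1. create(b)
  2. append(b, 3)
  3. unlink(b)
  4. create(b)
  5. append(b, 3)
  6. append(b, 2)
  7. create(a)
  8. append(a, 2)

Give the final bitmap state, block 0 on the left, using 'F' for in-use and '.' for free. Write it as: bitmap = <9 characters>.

bitmap = FFFFFFFFF

after create(b) → b:[0]  free=[F........]
after append(b, 3) → b:[0, 1, 2, 3]  free=[FFFF.....]
after unlink(b) →   free=[.........]
after create(b) → b:[0]  free=[F........]
after append(b, 3) → b:[0, 1, 2, 3]  free=[FFFF.....]
after append(b, 2) → b:[0, 1, 2, 3, 4, 5]  free=[FFFFFF...]
after create(a) → a:[6], b:[0, 1, 2, 3, 4, 5]  free=[FFFFFFF..]
after append(a, 2) → a:[6, 7, 8], b:[0, 1, 2, 3, 4, 5]  free=[FFFFFFFFF]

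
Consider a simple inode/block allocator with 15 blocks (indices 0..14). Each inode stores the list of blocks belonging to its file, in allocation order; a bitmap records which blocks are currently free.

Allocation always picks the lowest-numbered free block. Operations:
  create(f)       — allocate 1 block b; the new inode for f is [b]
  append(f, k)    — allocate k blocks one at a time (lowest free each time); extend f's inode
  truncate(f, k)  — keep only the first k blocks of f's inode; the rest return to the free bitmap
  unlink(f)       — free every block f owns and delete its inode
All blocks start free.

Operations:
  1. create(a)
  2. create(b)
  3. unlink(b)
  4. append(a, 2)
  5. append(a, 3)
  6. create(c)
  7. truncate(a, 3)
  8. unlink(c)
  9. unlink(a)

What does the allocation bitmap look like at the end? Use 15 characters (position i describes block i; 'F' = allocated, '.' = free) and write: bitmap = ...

bitmap = ...............

[1] create(a) — a=0 (map F..............)
[2] create(b) — a=0 b=1 (map FF.............)
[3] unlink(b) — a=0 (map F..............)
[4] append(a, 2) — a=0,1,2 (map FFF............)
[5] append(a, 3) — a=0,1,2,3,4,5 (map FFFFFF.........)
[6] create(c) — a=0,1,2,3,4,5 c=6 (map FFFFFFF........)
[7] truncate(a, 3) — a=0,1,2 c=6 (map FFF...F........)
[8] unlink(c) — a=0,1,2 (map FFF............)
[9] unlink(a) —  (map ...............)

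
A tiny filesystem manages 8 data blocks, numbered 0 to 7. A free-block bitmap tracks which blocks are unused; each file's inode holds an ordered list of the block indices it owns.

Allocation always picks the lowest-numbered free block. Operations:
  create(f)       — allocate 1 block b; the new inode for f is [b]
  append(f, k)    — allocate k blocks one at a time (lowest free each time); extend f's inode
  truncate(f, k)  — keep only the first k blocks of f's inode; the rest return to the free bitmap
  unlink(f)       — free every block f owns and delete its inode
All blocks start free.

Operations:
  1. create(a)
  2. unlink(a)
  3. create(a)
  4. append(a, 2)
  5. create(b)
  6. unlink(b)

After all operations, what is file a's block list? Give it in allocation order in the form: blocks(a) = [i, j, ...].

[1] create(a) — a=0 (map F.......)
[2] unlink(a) —  (map ........)
[3] create(a) — a=0 (map F.......)
[4] append(a, 2) — a=0,1,2 (map FFF.....)
[5] create(b) — a=0,1,2 b=3 (map FFFF....)
[6] unlink(b) — a=0,1,2 (map FFF.....)

blocks(a) = [0, 1, 2]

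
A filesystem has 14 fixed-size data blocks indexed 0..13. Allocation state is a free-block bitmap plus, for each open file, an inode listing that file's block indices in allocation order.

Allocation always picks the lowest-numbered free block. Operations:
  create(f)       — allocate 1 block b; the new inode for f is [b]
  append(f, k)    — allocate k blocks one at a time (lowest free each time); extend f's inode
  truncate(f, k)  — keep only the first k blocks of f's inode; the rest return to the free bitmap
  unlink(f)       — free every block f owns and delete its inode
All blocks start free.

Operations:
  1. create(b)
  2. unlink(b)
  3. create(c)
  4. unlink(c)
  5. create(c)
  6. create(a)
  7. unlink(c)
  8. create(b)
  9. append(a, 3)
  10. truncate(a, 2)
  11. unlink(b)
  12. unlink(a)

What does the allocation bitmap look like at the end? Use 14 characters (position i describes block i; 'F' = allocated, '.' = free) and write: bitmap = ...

bitmap = ..............

  1. create(b)  ⇒  F.............  {b→[0]}
  2. unlink(b)  ⇒  ..............  {}
  3. create(c)  ⇒  F.............  {c→[0]}
  4. unlink(c)  ⇒  ..............  {}
  5. create(c)  ⇒  F.............  {c→[0]}
  6. create(a)  ⇒  FF............  {a→[1]; c→[0]}
  7. unlink(c)  ⇒  .F............  {a→[1]}
  8. create(b)  ⇒  FF............  {a→[1]; b→[0]}
  9. append(a, 3)  ⇒  FFFFF.........  {a→[1, 2, 3, 4]; b→[0]}
  10. truncate(a, 2)  ⇒  FFF...........  {a→[1, 2]; b→[0]}
  11. unlink(b)  ⇒  .FF...........  {a→[1, 2]}
  12. unlink(a)  ⇒  ..............  {}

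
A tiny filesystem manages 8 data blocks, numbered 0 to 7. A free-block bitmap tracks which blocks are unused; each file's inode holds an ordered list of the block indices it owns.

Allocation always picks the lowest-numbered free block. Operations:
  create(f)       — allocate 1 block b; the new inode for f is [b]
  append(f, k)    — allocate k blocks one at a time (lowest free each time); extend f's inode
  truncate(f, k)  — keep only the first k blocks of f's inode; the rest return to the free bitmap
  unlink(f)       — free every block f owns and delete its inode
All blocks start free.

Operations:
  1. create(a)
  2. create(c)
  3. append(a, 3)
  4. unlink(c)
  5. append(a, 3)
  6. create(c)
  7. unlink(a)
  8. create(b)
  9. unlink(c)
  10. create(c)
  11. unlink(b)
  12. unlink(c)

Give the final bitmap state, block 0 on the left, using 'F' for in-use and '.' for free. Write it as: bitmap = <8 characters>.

after create(a) → a:[0]  free=[F.......]
after create(c) → a:[0], c:[1]  free=[FF......]
after append(a, 3) → a:[0, 2, 3, 4], c:[1]  free=[FFFFF...]
after unlink(c) → a:[0, 2, 3, 4]  free=[F.FFF...]
after append(a, 3) → a:[0, 2, 3, 4, 1, 5, 6]  free=[FFFFFFF.]
after create(c) → a:[0, 2, 3, 4, 1, 5, 6], c:[7]  free=[FFFFFFFF]
after unlink(a) → c:[7]  free=[.......F]
after create(b) → b:[0], c:[7]  free=[F......F]
after unlink(c) → b:[0]  free=[F.......]
after create(c) → b:[0], c:[1]  free=[FF......]
after unlink(b) → c:[1]  free=[.F......]
after unlink(c) →   free=[........]

bitmap = ........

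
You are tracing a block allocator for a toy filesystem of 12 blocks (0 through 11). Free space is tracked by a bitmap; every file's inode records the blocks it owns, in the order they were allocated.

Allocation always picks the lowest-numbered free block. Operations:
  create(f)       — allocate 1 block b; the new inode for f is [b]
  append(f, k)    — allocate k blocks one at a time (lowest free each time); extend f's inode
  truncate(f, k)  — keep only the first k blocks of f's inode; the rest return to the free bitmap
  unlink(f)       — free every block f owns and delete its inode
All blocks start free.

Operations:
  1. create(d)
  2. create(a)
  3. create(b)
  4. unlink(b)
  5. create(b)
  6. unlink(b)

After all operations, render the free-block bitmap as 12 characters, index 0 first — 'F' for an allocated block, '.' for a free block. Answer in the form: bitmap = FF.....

  1. create(d)  ⇒  F...........  {d→[0]}
  2. create(a)  ⇒  FF..........  {a→[1]; d→[0]}
  3. create(b)  ⇒  FFF.........  {a→[1]; b→[2]; d→[0]}
  4. unlink(b)  ⇒  FF..........  {a→[1]; d→[0]}
  5. create(b)  ⇒  FFF.........  {a→[1]; b→[2]; d→[0]}
  6. unlink(b)  ⇒  FF..........  {a→[1]; d→[0]}

bitmap = FF..........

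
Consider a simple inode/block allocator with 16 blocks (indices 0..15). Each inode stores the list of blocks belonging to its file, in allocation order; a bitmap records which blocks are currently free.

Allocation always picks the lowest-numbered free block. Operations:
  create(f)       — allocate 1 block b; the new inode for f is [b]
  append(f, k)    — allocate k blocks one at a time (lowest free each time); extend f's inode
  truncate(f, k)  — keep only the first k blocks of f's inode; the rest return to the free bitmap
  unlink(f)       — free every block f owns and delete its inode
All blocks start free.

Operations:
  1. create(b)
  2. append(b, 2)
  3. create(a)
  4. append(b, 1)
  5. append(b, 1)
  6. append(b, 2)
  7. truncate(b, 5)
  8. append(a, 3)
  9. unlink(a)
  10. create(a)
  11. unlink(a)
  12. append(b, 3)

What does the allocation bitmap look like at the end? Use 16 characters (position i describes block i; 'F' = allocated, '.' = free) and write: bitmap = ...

  1. create(b)  ⇒  F...............  {b→[0]}
  2. append(b, 2)  ⇒  FFF.............  {b→[0, 1, 2]}
  3. create(a)  ⇒  FFFF............  {a→[3]; b→[0, 1, 2]}
  4. append(b, 1)  ⇒  FFFFF...........  {a→[3]; b→[0, 1, 2, 4]}
  5. append(b, 1)  ⇒  FFFFFF..........  {a→[3]; b→[0, 1, 2, 4, 5]}
  6. append(b, 2)  ⇒  FFFFFFFF........  {a→[3]; b→[0, 1, 2, 4, 5, 6, 7]}
  7. truncate(b, 5)  ⇒  FFFFFF..........  {a→[3]; b→[0, 1, 2, 4, 5]}
  8. append(a, 3)  ⇒  FFFFFFFFF.......  {a→[3, 6, 7, 8]; b→[0, 1, 2, 4, 5]}
  9. unlink(a)  ⇒  FFF.FF..........  {b→[0, 1, 2, 4, 5]}
  10. create(a)  ⇒  FFFFFF..........  {a→[3]; b→[0, 1, 2, 4, 5]}
  11. unlink(a)  ⇒  FFF.FF..........  {b→[0, 1, 2, 4, 5]}
  12. append(b, 3)  ⇒  FFFFFFFF........  {b→[0, 1, 2, 4, 5, 3, 6, 7]}

bitmap = FFFFFFFF........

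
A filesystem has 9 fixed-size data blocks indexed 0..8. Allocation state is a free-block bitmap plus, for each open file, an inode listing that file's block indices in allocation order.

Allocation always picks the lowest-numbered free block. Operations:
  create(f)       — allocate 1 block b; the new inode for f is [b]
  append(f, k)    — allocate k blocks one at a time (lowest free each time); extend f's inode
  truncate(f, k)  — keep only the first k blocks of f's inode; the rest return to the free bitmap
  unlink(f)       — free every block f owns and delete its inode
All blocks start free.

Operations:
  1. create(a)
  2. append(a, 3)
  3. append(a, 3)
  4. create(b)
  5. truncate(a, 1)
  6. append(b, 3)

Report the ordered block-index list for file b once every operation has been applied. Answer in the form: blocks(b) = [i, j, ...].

blocks(b) = [7, 1, 2, 3]

  1. create(a)  ⇒  F........  {a→[0]}
  2. append(a, 3)  ⇒  FFFF.....  {a→[0, 1, 2, 3]}
  3. append(a, 3)  ⇒  FFFFFFF..  {a→[0, 1, 2, 3, 4, 5, 6]}
  4. create(b)  ⇒  FFFFFFFF.  {a→[0, 1, 2, 3, 4, 5, 6]; b→[7]}
  5. truncate(a, 1)  ⇒  F......F.  {a→[0]; b→[7]}
  6. append(b, 3)  ⇒  FFFF...F.  {a→[0]; b→[7, 1, 2, 3]}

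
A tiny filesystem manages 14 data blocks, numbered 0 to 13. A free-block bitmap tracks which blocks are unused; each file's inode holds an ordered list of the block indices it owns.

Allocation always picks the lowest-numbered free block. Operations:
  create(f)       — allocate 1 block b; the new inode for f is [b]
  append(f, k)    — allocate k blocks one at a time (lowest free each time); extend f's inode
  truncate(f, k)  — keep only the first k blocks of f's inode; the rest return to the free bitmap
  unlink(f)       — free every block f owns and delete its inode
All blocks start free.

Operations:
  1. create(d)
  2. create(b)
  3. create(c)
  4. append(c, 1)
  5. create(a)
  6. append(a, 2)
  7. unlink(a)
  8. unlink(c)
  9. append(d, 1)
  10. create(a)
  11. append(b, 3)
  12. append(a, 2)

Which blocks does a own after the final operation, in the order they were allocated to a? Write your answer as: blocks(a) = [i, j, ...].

[1] create(d) — d=0 (map F.............)
[2] create(b) — b=1 d=0 (map FF............)
[3] create(c) — b=1 c=2 d=0 (map FFF...........)
[4] append(c, 1) — b=1 c=2,3 d=0 (map FFFF..........)
[5] create(a) — a=4 b=1 c=2,3 d=0 (map FFFFF.........)
[6] append(a, 2) — a=4,5,6 b=1 c=2,3 d=0 (map FFFFFFF.......)
[7] unlink(a) — b=1 c=2,3 d=0 (map FFFF..........)
[8] unlink(c) — b=1 d=0 (map FF............)
[9] append(d, 1) — b=1 d=0,2 (map FFF...........)
[10] create(a) — a=3 b=1 d=0,2 (map FFFF..........)
[11] append(b, 3) — a=3 b=1,4,5,6 d=0,2 (map FFFFFFF.......)
[12] append(a, 2) — a=3,7,8 b=1,4,5,6 d=0,2 (map FFFFFFFFF.....)

blocks(a) = [3, 7, 8]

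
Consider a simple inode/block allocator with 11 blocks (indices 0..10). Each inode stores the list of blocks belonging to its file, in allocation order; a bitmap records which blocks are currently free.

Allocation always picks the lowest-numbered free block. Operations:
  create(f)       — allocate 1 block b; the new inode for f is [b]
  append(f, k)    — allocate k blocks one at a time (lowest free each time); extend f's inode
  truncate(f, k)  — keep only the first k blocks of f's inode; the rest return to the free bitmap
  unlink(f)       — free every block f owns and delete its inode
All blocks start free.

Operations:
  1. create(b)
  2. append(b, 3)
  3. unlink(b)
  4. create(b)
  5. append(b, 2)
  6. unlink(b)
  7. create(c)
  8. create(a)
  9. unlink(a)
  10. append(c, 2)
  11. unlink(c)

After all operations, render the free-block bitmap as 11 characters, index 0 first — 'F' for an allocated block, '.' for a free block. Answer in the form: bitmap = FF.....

bitmap = ...........

create(b): bitmap=F.......... | b=[0]
append(b, 3): bitmap=FFFF....... | b=[0, 1, 2, 3]
unlink(b): bitmap=........... | 
create(b): bitmap=F.......... | b=[0]
append(b, 2): bitmap=FFF........ | b=[0, 1, 2]
unlink(b): bitmap=........... | 
create(c): bitmap=F.......... | c=[0]
create(a): bitmap=FF......... | a=[1] c=[0]
unlink(a): bitmap=F.......... | c=[0]
append(c, 2): bitmap=FFF........ | c=[0, 1, 2]
unlink(c): bitmap=........... | 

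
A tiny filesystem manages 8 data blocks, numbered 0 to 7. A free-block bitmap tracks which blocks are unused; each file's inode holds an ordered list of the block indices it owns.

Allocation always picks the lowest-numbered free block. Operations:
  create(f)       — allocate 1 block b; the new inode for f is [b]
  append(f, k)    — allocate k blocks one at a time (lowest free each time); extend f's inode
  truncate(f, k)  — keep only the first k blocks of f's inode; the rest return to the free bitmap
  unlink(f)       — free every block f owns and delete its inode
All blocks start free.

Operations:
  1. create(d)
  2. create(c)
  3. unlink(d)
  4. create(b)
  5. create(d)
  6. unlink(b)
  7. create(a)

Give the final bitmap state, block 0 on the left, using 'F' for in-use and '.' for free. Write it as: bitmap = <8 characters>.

bitmap = FFF.....

[1] create(d) — d=0 (map F.......)
[2] create(c) — c=1 d=0 (map FF......)
[3] unlink(d) — c=1 (map .F......)
[4] create(b) — b=0 c=1 (map FF......)
[5] create(d) — b=0 c=1 d=2 (map FFF.....)
[6] unlink(b) — c=1 d=2 (map .FF.....)
[7] create(a) — a=0 c=1 d=2 (map FFF.....)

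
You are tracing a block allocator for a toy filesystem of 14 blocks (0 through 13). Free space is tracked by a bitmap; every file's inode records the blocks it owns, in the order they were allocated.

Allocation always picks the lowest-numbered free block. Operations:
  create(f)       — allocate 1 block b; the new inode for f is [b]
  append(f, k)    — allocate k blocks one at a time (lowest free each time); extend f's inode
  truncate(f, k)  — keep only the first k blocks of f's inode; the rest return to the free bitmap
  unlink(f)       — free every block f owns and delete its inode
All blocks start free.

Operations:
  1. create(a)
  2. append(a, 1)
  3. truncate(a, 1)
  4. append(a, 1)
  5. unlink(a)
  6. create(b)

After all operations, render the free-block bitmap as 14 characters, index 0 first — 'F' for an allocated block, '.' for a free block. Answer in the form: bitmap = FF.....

bitmap = F.............

  1. create(a)  ⇒  F.............  {a→[0]}
  2. append(a, 1)  ⇒  FF............  {a→[0, 1]}
  3. truncate(a, 1)  ⇒  F.............  {a→[0]}
  4. append(a, 1)  ⇒  FF............  {a→[0, 1]}
  5. unlink(a)  ⇒  ..............  {}
  6. create(b)  ⇒  F.............  {b→[0]}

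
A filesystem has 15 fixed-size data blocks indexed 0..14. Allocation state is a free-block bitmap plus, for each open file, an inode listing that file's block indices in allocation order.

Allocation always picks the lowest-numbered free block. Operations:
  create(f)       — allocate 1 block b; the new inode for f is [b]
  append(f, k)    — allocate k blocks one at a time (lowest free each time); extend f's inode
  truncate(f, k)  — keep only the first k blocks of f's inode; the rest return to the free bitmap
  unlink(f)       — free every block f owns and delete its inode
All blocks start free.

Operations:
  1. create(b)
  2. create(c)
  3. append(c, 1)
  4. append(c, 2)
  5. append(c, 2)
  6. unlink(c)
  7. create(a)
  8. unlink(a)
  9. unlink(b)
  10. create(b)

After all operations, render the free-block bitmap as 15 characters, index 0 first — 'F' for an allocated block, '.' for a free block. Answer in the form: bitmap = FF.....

create(b): bitmap=F.............. | b=[0]
create(c): bitmap=FF............. | b=[0] c=[1]
append(c, 1): bitmap=FFF............ | b=[0] c=[1, 2]
append(c, 2): bitmap=FFFFF.......... | b=[0] c=[1, 2, 3, 4]
append(c, 2): bitmap=FFFFFFF........ | b=[0] c=[1, 2, 3, 4, 5, 6]
unlink(c): bitmap=F.............. | b=[0]
create(a): bitmap=FF............. | a=[1] b=[0]
unlink(a): bitmap=F.............. | b=[0]
unlink(b): bitmap=............... | 
create(b): bitmap=F.............. | b=[0]

bitmap = F..............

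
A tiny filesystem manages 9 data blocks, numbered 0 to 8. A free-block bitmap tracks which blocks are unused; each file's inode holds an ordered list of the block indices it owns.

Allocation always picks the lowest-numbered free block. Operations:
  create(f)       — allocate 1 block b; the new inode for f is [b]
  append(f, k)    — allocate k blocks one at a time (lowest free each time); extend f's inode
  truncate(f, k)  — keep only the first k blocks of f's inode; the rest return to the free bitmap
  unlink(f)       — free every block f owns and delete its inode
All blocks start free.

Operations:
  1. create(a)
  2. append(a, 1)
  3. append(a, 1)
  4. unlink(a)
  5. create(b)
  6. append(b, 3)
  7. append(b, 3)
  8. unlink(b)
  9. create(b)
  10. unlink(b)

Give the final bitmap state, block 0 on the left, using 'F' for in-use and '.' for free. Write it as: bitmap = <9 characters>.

after create(a) → a:[0]  free=[F........]
after append(a, 1) → a:[0, 1]  free=[FF.......]
after append(a, 1) → a:[0, 1, 2]  free=[FFF......]
after unlink(a) →   free=[.........]
after create(b) → b:[0]  free=[F........]
after append(b, 3) → b:[0, 1, 2, 3]  free=[FFFF.....]
after append(b, 3) → b:[0, 1, 2, 3, 4, 5, 6]  free=[FFFFFFF..]
after unlink(b) →   free=[.........]
after create(b) → b:[0]  free=[F........]
after unlink(b) →   free=[.........]

bitmap = .........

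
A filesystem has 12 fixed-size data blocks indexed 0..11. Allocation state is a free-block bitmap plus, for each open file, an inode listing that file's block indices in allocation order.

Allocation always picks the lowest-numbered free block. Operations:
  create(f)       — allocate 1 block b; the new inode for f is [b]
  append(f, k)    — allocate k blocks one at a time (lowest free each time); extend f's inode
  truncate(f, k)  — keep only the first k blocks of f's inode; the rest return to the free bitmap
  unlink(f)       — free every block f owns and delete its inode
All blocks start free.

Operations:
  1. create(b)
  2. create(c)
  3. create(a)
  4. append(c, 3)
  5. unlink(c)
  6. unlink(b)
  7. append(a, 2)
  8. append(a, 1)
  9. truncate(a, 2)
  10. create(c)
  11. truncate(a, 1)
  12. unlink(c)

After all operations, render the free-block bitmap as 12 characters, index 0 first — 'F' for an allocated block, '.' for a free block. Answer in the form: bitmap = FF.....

bitmap = ..F.........

create(b): bitmap=F........... | b=[0]
create(c): bitmap=FF.......... | b=[0] c=[1]
create(a): bitmap=FFF......... | a=[2] b=[0] c=[1]
append(c, 3): bitmap=FFFFFF...... | a=[2] b=[0] c=[1, 3, 4, 5]
unlink(c): bitmap=F.F......... | a=[2] b=[0]
unlink(b): bitmap=..F......... | a=[2]
append(a, 2): bitmap=FFF......... | a=[2, 0, 1]
append(a, 1): bitmap=FFFF........ | a=[2, 0, 1, 3]
truncate(a, 2): bitmap=F.F......... | a=[2, 0]
create(c): bitmap=FFF......... | a=[2, 0] c=[1]
truncate(a, 1): bitmap=.FF......... | a=[2] c=[1]
unlink(c): bitmap=..F......... | a=[2]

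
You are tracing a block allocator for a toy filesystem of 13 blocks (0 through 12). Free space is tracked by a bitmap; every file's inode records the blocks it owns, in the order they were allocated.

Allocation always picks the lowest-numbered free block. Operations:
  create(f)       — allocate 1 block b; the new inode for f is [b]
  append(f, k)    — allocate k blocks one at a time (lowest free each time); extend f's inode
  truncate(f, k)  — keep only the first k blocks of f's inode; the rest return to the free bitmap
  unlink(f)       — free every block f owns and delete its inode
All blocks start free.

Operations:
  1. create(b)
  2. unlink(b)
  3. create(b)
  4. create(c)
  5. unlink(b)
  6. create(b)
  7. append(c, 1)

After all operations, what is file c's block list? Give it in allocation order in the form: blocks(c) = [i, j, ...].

  1. create(b)  ⇒  F............  {b→[0]}
  2. unlink(b)  ⇒  .............  {}
  3. create(b)  ⇒  F............  {b→[0]}
  4. create(c)  ⇒  FF...........  {b→[0]; c→[1]}
  5. unlink(b)  ⇒  .F...........  {c→[1]}
  6. create(b)  ⇒  FF...........  {b→[0]; c→[1]}
  7. append(c, 1)  ⇒  FFF..........  {b→[0]; c→[1, 2]}

blocks(c) = [1, 2]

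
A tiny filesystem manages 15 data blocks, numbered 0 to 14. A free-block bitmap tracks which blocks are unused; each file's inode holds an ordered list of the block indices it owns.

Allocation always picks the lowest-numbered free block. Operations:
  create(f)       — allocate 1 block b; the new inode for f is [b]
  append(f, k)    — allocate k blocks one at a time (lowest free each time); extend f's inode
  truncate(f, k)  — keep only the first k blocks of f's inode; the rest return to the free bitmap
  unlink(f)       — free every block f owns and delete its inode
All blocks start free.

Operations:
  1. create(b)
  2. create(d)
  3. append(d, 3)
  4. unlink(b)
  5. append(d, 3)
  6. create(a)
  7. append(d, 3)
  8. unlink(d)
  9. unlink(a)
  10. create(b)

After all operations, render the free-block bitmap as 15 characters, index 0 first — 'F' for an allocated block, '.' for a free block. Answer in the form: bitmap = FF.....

after create(b) → b:[0]  free=[F..............]
after create(d) → b:[0], d:[1]  free=[FF.............]
after append(d, 3) → b:[0], d:[1, 2, 3, 4]  free=[FFFFF..........]
after unlink(b) → d:[1, 2, 3, 4]  free=[.FFFF..........]
after append(d, 3) → d:[1, 2, 3, 4, 0, 5, 6]  free=[FFFFFFF........]
after create(a) → a:[7], d:[1, 2, 3, 4, 0, 5, 6]  free=[FFFFFFFF.......]
after append(d, 3) → a:[7], d:[1, 2, 3, 4, 0, 5, 6, 8, 9, 10]  free=[FFFFFFFFFFF....]
after unlink(d) → a:[7]  free=[.......F.......]
after unlink(a) →   free=[...............]
after create(b) → b:[0]  free=[F..............]

bitmap = F..............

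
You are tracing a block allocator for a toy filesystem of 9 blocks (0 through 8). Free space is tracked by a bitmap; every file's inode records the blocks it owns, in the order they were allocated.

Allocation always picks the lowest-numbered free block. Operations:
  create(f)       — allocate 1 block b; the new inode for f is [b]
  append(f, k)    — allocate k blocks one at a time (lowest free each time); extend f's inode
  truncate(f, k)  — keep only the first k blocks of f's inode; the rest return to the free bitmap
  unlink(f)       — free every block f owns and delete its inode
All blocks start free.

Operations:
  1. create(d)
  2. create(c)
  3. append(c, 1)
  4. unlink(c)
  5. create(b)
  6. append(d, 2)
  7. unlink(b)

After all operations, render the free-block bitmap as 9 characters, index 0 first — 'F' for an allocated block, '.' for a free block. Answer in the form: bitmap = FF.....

bitmap = F.FF.....

[1] create(d) — d=0 (map F........)
[2] create(c) — c=1 d=0 (map FF.......)
[3] append(c, 1) — c=1,2 d=0 (map FFF......)
[4] unlink(c) — d=0 (map F........)
[5] create(b) — b=1 d=0 (map FF.......)
[6] append(d, 2) — b=1 d=0,2,3 (map FFFF.....)
[7] unlink(b) — d=0,2,3 (map F.FF.....)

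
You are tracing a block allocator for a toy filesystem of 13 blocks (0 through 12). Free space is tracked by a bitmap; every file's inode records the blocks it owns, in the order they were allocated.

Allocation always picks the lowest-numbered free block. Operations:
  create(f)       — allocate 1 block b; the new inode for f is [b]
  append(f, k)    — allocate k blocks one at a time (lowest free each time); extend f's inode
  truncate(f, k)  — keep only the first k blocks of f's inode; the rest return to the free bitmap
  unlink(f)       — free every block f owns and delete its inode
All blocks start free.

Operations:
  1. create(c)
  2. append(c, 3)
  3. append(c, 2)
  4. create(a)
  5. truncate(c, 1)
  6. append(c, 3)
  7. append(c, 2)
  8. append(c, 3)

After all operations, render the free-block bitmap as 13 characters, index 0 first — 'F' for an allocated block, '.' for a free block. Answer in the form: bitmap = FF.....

bitmap = FFFFFFFFFF...

after create(c) → c:[0]  free=[F............]
after append(c, 3) → c:[0, 1, 2, 3]  free=[FFFF.........]
after append(c, 2) → c:[0, 1, 2, 3, 4, 5]  free=[FFFFFF.......]
after create(a) → a:[6], c:[0, 1, 2, 3, 4, 5]  free=[FFFFFFF......]
after truncate(c, 1) → a:[6], c:[0]  free=[F.....F......]
after append(c, 3) → a:[6], c:[0, 1, 2, 3]  free=[FFFF..F......]
after append(c, 2) → a:[6], c:[0, 1, 2, 3, 4, 5]  free=[FFFFFFF......]
after append(c, 3) → a:[6], c:[0, 1, 2, 3, 4, 5, 7, 8, 9]  free=[FFFFFFFFFF...]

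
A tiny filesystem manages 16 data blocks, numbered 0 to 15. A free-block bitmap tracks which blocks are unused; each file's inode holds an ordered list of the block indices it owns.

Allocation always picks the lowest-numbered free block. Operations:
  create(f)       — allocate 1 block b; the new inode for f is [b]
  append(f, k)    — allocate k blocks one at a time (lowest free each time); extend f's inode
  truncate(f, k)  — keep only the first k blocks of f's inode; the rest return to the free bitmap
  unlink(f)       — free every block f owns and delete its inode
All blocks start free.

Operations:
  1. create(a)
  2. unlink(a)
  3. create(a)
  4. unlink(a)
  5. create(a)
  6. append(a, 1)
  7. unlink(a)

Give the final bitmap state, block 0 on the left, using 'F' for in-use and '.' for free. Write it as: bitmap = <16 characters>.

bitmap = ................

  1. create(a)  ⇒  F...............  {a→[0]}
  2. unlink(a)  ⇒  ................  {}
  3. create(a)  ⇒  F...............  {a→[0]}
  4. unlink(a)  ⇒  ................  {}
  5. create(a)  ⇒  F...............  {a→[0]}
  6. append(a, 1)  ⇒  FF..............  {a→[0, 1]}
  7. unlink(a)  ⇒  ................  {}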